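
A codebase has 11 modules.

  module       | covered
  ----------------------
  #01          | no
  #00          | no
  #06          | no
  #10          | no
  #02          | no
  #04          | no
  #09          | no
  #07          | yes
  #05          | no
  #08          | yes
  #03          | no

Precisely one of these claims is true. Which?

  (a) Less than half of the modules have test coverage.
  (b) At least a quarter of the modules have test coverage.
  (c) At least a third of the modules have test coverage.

(a)

|A| = 11, |A ∩ B| = 2, |A ∖ B| = 9.
(a) requires |A ∩ B| < |A ∖ B|: true.
(b) requires |A ∩ B| / |A| ≥ 1/4: false.
(c) requires |A ∩ B| / |A| ≥ 1/3: false.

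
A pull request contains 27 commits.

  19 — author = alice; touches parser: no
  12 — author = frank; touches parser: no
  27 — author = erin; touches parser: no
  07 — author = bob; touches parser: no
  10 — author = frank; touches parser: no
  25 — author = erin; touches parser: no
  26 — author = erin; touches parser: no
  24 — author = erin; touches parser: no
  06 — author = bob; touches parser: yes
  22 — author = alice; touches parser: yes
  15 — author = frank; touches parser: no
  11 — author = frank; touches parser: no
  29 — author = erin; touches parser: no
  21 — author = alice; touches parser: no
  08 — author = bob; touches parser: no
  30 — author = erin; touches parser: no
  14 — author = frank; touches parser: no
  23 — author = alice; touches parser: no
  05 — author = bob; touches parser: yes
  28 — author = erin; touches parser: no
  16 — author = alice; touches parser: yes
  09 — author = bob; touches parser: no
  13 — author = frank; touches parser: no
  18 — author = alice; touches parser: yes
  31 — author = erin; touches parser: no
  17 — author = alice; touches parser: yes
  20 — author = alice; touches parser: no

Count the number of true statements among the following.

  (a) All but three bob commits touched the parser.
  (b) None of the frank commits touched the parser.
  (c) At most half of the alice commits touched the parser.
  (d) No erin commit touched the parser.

(a) bob: |A| = 5, |A ∩ B| = 2; needs |A ∖ B| = 3 — true.
(b) frank: |A| = 6, |A ∩ B| = 0; needs A ∩ B = ∅ (|A ∩ B| = 0) — true.
(c) alice: |A| = 8, |A ∩ B| = 4; needs |A ∩ B| ≤ |A ∖ B| — true.
(d) erin: |A| = 8, |A ∩ B| = 0; needs A ∩ B = ∅ (|A ∩ B| = 0) — true.

4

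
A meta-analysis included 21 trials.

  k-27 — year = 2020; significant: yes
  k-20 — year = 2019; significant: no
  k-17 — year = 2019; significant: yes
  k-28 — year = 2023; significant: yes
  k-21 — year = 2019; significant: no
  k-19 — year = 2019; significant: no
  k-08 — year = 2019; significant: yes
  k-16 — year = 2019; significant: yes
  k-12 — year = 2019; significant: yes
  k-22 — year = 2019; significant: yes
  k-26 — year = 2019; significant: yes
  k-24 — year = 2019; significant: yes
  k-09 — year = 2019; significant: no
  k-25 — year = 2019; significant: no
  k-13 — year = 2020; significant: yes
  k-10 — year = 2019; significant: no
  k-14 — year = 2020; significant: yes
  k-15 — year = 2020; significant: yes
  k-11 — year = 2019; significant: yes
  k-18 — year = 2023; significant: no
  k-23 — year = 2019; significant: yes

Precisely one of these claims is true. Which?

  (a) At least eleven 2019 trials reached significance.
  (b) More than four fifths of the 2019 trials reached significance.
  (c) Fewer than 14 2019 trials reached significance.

(c)

|A| = 15, |A ∩ B| = 9, |A ∖ B| = 6.
(a) requires |A ∩ B| ≥ 11: false.
(b) requires |A ∩ B| / |A| > 4/5: false.
(c) requires |A ∩ B| < 14: true.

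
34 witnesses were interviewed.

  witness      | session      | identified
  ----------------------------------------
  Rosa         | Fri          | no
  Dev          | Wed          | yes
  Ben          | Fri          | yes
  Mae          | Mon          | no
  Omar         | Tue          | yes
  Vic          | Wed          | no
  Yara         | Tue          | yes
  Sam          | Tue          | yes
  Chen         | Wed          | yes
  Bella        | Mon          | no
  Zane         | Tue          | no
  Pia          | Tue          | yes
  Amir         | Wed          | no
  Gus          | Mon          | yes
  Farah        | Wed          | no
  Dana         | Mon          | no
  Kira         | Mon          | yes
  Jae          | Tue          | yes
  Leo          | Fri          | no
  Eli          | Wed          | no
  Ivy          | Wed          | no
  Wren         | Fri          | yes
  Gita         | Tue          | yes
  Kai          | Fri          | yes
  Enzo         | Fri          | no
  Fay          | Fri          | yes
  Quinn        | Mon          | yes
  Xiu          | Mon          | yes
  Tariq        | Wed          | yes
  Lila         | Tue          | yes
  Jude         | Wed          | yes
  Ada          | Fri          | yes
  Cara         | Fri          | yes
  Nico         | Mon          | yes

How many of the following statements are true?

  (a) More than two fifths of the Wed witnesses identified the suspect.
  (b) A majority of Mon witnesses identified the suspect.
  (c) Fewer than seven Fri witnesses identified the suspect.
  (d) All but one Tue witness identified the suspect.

4

(a) Wed: |A| = 9, |A ∩ B| = 4; needs |A ∩ B| / |A| > 2/5 — true.
(b) Mon: |A| = 8, |A ∩ B| = 5; needs |A ∩ B| > |A ∖ B| — true.
(c) Fri: |A| = 9, |A ∩ B| = 6; needs |A ∩ B| < 7 — true.
(d) Tue: |A| = 8, |A ∩ B| = 7; needs |A ∖ B| = 1 — true.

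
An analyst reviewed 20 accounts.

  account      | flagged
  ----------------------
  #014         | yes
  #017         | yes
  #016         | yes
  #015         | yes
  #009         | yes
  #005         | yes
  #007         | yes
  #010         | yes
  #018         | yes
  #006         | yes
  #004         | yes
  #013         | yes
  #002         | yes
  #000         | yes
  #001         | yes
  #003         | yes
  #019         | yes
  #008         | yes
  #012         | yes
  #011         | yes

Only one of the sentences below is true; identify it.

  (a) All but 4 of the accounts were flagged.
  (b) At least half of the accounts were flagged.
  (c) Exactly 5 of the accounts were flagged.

(b)

|A| = 20, |A ∩ B| = 20, |A ∖ B| = 0.
(a) requires |A ∖ B| = 4: false.
(b) requires |A ∩ B| ≥ |A ∖ B|: true.
(c) requires |A ∩ B| = 5: false.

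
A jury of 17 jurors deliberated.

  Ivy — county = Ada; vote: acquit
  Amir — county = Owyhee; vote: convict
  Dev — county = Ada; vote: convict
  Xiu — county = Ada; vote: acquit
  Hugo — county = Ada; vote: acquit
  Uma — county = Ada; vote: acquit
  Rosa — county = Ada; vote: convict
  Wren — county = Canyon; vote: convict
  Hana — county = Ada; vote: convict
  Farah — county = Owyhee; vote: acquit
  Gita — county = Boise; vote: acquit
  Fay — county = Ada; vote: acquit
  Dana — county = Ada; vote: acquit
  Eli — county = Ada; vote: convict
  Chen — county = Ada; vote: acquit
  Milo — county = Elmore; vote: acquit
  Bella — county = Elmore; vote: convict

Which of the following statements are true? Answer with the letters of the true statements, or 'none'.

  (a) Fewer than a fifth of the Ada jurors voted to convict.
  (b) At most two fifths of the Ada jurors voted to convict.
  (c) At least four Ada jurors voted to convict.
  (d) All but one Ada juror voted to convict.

|A| = 11, |A ∩ B| = 4, |A ∖ B| = 7.
(a) |A ∩ B| / |A| < 1/5: fails.
(b) |A ∩ B| / |A| ≤ 2/5: holds.
(c) |A ∩ B| ≥ 4: holds.
(d) |A ∖ B| = 1: fails.

(b), (c)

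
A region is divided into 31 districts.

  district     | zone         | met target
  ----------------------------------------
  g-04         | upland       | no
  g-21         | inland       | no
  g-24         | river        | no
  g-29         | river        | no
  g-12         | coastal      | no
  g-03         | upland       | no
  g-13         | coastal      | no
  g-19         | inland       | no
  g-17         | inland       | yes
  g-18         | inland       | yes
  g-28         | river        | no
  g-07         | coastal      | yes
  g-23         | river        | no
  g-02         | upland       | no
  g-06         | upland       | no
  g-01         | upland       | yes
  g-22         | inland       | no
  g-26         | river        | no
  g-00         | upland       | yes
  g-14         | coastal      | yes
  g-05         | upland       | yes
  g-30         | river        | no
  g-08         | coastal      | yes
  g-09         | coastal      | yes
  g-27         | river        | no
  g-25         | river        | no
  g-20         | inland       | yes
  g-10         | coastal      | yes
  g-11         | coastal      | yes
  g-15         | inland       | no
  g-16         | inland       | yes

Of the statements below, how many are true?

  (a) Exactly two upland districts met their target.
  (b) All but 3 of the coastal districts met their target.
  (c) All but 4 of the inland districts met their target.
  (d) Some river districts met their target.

1

(a) upland: |A| = 7, |A ∩ B| = 3; needs |A ∩ B| = 2 — false.
(b) coastal: |A| = 8, |A ∩ B| = 6; needs |A ∖ B| = 3 — false.
(c) inland: |A| = 8, |A ∩ B| = 4; needs |A ∖ B| = 4 — true.
(d) river: |A| = 8, |A ∩ B| = 0; needs A ∩ B ≠ ∅ (|A ∩ B| ≥ 1) — false.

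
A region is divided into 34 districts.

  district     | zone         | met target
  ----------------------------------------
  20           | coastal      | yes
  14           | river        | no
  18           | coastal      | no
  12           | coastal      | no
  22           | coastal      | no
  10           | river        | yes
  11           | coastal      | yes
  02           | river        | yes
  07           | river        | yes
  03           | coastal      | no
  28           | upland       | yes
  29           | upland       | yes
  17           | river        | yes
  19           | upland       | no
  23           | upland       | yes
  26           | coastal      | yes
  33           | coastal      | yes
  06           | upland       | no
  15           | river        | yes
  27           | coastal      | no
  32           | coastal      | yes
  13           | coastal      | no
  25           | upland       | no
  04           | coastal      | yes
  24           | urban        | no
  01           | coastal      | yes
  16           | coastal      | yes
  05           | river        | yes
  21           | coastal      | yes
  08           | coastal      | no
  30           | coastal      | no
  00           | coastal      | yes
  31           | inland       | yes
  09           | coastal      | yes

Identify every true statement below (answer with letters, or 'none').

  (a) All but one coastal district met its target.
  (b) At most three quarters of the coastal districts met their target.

(b)

|A| = 19, |A ∩ B| = 11, |A ∖ B| = 8.
(a) |A ∖ B| = 1: fails.
(b) |A ∩ B| / |A| ≤ 3/4: holds.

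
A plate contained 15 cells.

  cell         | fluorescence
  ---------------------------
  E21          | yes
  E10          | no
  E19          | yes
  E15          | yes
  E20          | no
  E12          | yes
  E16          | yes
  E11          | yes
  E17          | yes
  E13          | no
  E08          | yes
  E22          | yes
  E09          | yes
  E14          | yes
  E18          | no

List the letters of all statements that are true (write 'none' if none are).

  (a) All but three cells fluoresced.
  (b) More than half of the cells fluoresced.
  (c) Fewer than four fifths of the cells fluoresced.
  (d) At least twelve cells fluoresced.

|A| = 15, |A ∩ B| = 11, |A ∖ B| = 4.
(a) |A ∖ B| = 3: fails.
(b) |A ∩ B| > |A ∖ B|: holds.
(c) |A ∩ B| / |A| < 4/5: holds.
(d) |A ∩ B| ≥ 12: fails.

(b), (c)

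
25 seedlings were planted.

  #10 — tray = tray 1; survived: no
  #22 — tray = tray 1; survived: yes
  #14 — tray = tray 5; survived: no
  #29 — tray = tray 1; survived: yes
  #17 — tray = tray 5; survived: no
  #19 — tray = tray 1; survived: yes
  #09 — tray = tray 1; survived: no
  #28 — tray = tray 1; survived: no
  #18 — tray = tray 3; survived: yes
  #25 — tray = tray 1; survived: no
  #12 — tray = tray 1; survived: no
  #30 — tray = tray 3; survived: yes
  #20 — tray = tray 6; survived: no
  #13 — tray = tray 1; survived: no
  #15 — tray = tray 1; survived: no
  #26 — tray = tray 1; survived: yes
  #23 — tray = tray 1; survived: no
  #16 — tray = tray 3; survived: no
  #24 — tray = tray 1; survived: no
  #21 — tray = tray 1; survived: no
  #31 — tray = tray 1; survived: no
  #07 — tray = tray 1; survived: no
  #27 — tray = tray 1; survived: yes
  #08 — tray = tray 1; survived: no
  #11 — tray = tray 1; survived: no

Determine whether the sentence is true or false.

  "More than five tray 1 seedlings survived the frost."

Truth condition: |A ∩ B| > 5.
|A| = 19, |A ∩ B| = 5, |A ∖ B| = 14.
|A ∩ B| = 5, so the statement is false.

False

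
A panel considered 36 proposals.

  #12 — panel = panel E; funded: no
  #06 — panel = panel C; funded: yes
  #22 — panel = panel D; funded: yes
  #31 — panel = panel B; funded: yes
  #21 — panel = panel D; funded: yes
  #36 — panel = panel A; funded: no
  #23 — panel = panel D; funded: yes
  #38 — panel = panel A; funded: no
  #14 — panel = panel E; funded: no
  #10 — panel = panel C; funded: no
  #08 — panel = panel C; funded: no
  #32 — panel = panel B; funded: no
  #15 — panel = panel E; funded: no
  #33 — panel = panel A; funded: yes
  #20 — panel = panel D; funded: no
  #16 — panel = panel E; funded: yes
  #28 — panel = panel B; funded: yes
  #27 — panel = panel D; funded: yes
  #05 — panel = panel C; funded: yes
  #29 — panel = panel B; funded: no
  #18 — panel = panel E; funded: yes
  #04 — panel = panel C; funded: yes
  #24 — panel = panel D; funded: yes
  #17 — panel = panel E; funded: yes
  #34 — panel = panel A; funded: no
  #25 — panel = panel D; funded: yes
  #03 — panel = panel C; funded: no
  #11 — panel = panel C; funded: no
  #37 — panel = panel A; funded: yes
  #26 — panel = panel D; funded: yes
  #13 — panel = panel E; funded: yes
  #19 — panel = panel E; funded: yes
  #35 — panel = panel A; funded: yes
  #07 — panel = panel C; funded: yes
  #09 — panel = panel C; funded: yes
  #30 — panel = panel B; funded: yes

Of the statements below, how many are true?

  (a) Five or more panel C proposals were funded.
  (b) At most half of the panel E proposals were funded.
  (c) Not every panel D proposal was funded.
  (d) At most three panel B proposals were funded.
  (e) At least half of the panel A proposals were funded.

4

(a) panel C: |A| = 9, |A ∩ B| = 5; needs |A ∩ B| ≥ 5 — true.
(b) panel E: |A| = 8, |A ∩ B| = 5; needs |A ∩ B| ≤ |A ∖ B| — false.
(c) panel D: |A| = 8, |A ∩ B| = 7; needs A ⊄ B (|A ∖ B| ≥ 1) — true.
(d) panel B: |A| = 5, |A ∩ B| = 3; needs |A ∩ B| ≤ 3 — true.
(e) panel A: |A| = 6, |A ∩ B| = 3; needs |A ∩ B| ≥ |A ∖ B| — true.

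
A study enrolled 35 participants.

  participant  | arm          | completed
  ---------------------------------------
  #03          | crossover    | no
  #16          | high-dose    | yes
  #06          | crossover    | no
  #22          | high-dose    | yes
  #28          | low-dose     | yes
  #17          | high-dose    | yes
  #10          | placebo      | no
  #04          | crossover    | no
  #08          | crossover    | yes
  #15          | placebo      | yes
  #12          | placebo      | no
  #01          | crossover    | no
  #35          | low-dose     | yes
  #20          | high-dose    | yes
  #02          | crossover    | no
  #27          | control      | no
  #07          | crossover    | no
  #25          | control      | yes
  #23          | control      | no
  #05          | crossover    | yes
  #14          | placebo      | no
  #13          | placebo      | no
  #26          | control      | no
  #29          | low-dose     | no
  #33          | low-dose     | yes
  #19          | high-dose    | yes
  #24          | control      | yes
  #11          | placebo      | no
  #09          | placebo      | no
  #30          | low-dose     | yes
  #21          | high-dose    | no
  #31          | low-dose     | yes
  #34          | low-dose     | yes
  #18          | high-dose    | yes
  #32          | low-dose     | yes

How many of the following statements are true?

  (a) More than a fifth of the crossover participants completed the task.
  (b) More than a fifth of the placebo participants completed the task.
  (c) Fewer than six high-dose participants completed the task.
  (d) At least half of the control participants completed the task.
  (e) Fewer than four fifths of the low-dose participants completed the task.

1

(a) crossover: |A| = 8, |A ∩ B| = 2; needs |A ∩ B| / |A| > 1/5 — true.
(b) placebo: |A| = 7, |A ∩ B| = 1; needs |A ∩ B| / |A| > 1/5 — false.
(c) high-dose: |A| = 7, |A ∩ B| = 6; needs |A ∩ B| < 6 — false.
(d) control: |A| = 5, |A ∩ B| = 2; needs |A ∩ B| ≥ |A ∖ B| — false.
(e) low-dose: |A| = 8, |A ∩ B| = 7; needs |A ∩ B| / |A| < 4/5 — false.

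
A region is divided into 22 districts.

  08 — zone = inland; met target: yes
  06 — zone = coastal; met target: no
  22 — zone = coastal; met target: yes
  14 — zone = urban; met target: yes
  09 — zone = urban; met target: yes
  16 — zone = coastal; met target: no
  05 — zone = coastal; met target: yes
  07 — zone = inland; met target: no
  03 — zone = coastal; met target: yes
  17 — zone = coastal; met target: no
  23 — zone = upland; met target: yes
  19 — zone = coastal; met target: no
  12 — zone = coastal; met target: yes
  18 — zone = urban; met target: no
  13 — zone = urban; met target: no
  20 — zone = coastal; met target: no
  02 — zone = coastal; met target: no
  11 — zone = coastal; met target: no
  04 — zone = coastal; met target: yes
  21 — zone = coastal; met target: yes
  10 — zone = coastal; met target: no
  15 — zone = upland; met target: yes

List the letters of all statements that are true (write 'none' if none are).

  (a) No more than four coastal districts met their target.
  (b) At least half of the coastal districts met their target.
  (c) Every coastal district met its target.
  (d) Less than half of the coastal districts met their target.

|A| = 14, |A ∩ B| = 6, |A ∖ B| = 8.
(a) |A ∩ B| ≤ 4: fails.
(b) |A ∩ B| ≥ |A ∖ B|: fails.
(c) A ⊆ B, i.e. every element of A is in B (|A ∖ B| = 0): fails.
(d) |A ∩ B| < |A ∖ B|: holds.

(d)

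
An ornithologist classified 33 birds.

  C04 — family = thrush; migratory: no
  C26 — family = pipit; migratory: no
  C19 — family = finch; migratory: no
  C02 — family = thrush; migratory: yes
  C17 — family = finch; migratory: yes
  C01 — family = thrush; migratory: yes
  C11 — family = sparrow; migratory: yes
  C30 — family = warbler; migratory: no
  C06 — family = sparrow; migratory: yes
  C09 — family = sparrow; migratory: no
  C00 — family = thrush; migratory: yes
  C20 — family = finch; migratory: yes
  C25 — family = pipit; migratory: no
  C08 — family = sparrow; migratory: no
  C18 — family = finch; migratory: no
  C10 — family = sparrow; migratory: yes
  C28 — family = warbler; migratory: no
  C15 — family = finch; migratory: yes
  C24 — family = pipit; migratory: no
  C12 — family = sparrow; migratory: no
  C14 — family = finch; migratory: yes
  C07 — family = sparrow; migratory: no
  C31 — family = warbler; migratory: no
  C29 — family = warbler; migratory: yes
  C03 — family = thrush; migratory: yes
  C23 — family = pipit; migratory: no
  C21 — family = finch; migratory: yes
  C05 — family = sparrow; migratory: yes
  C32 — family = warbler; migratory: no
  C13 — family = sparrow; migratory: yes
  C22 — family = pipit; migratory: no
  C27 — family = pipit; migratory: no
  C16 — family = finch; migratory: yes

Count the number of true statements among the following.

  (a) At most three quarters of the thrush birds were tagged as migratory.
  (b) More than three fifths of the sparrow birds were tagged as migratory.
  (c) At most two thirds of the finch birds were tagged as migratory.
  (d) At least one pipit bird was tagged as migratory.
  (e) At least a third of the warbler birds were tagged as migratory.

(a) thrush: |A| = 5, |A ∩ B| = 4; needs |A ∩ B| / |A| ≤ 3/4 — false.
(b) sparrow: |A| = 9, |A ∩ B| = 5; needs |A ∩ B| / |A| > 3/5 — false.
(c) finch: |A| = 8, |A ∩ B| = 6; needs |A ∩ B| / |A| ≤ 2/3 — false.
(d) pipit: |A| = 6, |A ∩ B| = 0; needs A ∩ B ≠ ∅ (|A ∩ B| ≥ 1) — false.
(e) warbler: |A| = 5, |A ∩ B| = 1; needs |A ∩ B| / |A| ≥ 1/3 — false.

0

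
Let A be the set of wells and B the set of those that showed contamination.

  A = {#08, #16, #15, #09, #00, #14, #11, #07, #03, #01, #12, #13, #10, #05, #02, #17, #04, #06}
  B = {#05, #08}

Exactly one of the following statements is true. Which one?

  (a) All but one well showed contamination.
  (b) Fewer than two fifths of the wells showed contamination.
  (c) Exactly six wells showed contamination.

(b)

|A| = 18, |A ∩ B| = 2, |A ∖ B| = 16.
(a) requires |A ∖ B| = 1: false.
(b) requires |A ∩ B| / |A| < 2/5: true.
(c) requires |A ∩ B| = 6: false.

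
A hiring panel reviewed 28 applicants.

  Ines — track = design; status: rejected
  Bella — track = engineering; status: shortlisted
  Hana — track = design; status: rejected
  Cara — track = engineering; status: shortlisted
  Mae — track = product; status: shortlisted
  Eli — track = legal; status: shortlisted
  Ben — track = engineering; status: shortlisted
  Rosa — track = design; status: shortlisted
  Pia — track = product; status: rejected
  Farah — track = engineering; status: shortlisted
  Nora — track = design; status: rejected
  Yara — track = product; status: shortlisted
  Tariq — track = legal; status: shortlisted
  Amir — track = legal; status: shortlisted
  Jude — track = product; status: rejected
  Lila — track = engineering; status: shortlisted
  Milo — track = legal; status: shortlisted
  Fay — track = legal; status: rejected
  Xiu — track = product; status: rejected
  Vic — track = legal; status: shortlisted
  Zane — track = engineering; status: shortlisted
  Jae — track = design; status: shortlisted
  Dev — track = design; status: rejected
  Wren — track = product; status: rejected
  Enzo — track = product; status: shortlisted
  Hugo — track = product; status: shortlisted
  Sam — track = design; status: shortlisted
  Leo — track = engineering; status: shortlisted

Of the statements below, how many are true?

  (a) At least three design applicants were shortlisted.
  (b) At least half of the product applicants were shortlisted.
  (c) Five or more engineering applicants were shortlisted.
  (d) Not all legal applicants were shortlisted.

(a) design: |A| = 7, |A ∩ B| = 3; needs |A ∩ B| ≥ 3 — true.
(b) product: |A| = 8, |A ∩ B| = 4; needs |A ∩ B| ≥ |A ∖ B| — true.
(c) engineering: |A| = 7, |A ∩ B| = 7; needs |A ∩ B| ≥ 5 — true.
(d) legal: |A| = 6, |A ∩ B| = 5; needs A ⊄ B (|A ∖ B| ≥ 1) — true.

4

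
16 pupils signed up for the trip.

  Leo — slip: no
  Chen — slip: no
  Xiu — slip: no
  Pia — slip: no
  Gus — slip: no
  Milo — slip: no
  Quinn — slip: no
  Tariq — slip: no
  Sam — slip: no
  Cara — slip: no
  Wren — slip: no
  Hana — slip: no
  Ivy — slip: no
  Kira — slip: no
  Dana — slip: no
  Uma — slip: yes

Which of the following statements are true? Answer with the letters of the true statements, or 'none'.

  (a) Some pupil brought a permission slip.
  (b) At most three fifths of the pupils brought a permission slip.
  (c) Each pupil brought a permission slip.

|A| = 16, |A ∩ B| = 1, |A ∖ B| = 15.
(a) A ∩ B ≠ ∅ (|A ∩ B| ≥ 1): holds.
(b) |A ∩ B| / |A| ≤ 3/5: holds.
(c) A ⊆ B, i.e. every element of A is in B (|A ∖ B| = 0): fails.

(a), (b)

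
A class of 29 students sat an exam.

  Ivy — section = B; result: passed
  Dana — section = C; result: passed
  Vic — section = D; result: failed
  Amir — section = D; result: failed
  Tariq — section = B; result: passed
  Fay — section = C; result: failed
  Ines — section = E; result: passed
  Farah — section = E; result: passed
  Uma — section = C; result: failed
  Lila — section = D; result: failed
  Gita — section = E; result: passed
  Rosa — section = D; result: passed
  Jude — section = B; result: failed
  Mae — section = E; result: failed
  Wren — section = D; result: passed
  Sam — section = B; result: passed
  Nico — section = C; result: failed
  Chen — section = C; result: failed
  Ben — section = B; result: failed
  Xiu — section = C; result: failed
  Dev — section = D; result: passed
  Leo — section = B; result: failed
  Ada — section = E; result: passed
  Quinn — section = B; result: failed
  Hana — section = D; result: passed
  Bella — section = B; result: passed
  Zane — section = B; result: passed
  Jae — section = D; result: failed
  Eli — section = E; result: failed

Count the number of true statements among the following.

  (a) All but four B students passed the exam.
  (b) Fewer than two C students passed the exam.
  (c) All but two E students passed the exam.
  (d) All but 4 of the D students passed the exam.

(a) B: |A| = 9, |A ∩ B| = 5; needs |A ∖ B| = 4 — true.
(b) C: |A| = 6, |A ∩ B| = 1; needs |A ∩ B| < 2 — true.
(c) E: |A| = 6, |A ∩ B| = 4; needs |A ∖ B| = 2 — true.
(d) D: |A| = 8, |A ∩ B| = 4; needs |A ∖ B| = 4 — true.

4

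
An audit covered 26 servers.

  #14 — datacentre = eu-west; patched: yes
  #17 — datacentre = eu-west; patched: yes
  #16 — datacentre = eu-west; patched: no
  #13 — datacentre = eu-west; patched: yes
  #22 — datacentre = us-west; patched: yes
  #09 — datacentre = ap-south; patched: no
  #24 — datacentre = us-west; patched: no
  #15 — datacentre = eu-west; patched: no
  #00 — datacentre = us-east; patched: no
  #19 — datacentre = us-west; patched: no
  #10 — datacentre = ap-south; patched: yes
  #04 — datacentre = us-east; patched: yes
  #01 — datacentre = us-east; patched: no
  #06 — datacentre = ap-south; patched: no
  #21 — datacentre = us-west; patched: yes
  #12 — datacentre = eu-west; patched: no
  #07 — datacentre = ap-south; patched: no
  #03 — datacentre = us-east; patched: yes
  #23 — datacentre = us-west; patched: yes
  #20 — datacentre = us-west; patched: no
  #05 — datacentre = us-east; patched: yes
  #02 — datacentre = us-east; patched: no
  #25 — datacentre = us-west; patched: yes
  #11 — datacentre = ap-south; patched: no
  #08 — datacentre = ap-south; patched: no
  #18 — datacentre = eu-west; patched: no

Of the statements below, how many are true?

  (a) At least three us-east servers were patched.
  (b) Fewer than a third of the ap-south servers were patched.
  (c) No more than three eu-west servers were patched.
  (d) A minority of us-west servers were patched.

(a) us-east: |A| = 6, |A ∩ B| = 3; needs |A ∩ B| ≥ 3 — true.
(b) ap-south: |A| = 6, |A ∩ B| = 1; needs |A ∩ B| / |A| < 1/3 — true.
(c) eu-west: |A| = 7, |A ∩ B| = 3; needs |A ∩ B| ≤ 3 — true.
(d) us-west: |A| = 7, |A ∩ B| = 4; needs |A ∩ B| < |A ∖ B| — false.

3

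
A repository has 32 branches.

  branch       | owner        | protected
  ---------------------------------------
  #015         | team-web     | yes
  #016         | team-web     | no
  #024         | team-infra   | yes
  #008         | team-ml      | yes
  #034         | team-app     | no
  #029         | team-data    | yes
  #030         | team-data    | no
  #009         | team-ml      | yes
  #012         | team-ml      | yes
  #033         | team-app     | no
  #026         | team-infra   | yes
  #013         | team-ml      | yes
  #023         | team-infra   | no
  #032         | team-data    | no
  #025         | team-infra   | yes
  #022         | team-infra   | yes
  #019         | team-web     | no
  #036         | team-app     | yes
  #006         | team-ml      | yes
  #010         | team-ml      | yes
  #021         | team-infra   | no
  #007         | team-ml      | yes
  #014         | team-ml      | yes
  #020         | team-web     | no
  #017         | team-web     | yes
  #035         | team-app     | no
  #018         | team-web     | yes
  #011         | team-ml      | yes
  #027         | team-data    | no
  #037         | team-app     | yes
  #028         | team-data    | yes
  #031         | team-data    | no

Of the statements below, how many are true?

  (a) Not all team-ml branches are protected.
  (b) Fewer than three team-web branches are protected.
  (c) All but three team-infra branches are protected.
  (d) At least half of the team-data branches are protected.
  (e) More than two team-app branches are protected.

(a) team-ml: |A| = 9, |A ∩ B| = 9; needs A ⊄ B (|A ∖ B| ≥ 1) — false.
(b) team-web: |A| = 6, |A ∩ B| = 3; needs |A ∩ B| < 3 — false.
(c) team-infra: |A| = 6, |A ∩ B| = 4; needs |A ∖ B| = 3 — false.
(d) team-data: |A| = 6, |A ∩ B| = 2; needs |A ∩ B| ≥ |A ∖ B| — false.
(e) team-app: |A| = 5, |A ∩ B| = 2; needs |A ∩ B| > 2 — false.

0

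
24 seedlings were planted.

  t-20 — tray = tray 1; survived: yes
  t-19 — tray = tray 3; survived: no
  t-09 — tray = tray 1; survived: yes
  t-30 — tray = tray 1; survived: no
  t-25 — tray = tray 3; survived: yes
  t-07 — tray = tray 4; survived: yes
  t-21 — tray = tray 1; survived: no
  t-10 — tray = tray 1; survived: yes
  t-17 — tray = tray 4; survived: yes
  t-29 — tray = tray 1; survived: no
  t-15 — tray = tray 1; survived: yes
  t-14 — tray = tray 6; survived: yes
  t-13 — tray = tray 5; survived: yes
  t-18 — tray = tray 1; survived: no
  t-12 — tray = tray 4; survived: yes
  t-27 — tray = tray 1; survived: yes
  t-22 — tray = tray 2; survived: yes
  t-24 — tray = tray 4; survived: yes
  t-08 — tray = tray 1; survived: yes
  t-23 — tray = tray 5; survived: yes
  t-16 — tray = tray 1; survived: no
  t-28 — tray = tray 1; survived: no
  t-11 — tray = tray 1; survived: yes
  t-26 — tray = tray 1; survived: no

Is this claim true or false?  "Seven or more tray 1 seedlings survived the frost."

Truth condition: |A ∩ B| ≥ 7.
A (the restrictor) = {t-20, t-09, t-30, t-21, t-10, t-29, t-15, t-18, t-27, t-08, t-16, t-28, t-11, t-26}, |A| = 14.
A ∩ B = {t-20, t-09, t-10, t-15, t-27, t-08, t-11}, so |A ∩ B| = 7.
|A ∩ B| = 7, so the statement is true.

True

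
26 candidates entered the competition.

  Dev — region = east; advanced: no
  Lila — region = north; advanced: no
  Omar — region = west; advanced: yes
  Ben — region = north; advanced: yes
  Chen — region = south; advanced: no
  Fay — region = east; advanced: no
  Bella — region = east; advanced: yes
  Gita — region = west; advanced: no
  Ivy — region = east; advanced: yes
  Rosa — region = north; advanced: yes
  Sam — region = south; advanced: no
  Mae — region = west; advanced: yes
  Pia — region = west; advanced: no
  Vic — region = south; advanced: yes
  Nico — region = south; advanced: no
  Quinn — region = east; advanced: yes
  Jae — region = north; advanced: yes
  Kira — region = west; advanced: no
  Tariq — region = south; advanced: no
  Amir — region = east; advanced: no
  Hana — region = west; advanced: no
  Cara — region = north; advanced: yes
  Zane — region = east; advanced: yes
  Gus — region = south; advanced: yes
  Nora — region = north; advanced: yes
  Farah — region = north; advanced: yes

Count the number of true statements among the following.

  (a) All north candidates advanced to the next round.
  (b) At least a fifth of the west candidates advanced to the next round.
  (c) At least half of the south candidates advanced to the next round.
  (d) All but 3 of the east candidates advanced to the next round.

(a) north: |A| = 7, |A ∩ B| = 6; needs A ⊆ B, i.e. every element of A is in B (|A ∖ B| = 0) — false.
(b) west: |A| = 6, |A ∩ B| = 2; needs |A ∩ B| / |A| ≥ 1/5 — true.
(c) south: |A| = 6, |A ∩ B| = 2; needs |A ∩ B| ≥ |A ∖ B| — false.
(d) east: |A| = 7, |A ∩ B| = 4; needs |A ∖ B| = 3 — true.

2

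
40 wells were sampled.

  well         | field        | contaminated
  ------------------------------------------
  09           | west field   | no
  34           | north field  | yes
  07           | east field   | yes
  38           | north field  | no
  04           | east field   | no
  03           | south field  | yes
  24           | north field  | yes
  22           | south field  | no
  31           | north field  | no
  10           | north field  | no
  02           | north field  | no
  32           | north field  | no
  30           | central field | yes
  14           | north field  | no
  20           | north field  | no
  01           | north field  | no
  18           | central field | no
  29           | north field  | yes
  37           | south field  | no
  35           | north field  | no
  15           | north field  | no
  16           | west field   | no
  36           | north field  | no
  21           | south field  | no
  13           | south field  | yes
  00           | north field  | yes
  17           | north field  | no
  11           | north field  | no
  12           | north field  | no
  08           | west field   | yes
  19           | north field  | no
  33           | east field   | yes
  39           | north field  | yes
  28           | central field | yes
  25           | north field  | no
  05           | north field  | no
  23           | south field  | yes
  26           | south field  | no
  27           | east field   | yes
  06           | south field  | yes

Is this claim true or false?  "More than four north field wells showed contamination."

Truth condition: |A ∩ B| > 4.
|A| = 22, |A ∩ B| = 5, |A ∖ B| = 17.
|A ∩ B| = 5, so the statement is true.

True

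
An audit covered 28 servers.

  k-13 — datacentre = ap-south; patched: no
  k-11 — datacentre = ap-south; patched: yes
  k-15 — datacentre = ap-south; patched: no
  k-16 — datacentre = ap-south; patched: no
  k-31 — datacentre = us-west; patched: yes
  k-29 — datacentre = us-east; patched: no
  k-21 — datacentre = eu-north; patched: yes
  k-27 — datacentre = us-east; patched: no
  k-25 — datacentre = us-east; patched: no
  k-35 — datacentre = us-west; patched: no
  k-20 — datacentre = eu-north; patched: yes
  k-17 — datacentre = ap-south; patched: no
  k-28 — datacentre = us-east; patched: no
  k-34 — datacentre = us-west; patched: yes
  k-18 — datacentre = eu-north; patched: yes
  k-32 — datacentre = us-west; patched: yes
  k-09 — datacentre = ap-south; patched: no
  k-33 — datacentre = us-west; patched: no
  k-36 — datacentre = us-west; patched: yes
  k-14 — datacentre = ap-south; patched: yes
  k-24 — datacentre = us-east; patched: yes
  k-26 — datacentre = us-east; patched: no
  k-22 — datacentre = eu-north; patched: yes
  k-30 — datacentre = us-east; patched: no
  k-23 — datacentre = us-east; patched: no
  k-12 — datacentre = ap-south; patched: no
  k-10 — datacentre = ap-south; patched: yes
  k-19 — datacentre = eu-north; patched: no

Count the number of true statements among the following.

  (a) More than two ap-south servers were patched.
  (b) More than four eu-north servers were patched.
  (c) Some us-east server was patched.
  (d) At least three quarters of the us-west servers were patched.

(a) ap-south: |A| = 9, |A ∩ B| = 3; needs |A ∩ B| > 2 — true.
(b) eu-north: |A| = 5, |A ∩ B| = 4; needs |A ∩ B| > 4 — false.
(c) us-east: |A| = 8, |A ∩ B| = 1; needs A ∩ B ≠ ∅ (|A ∩ B| ≥ 1) — true.
(d) us-west: |A| = 6, |A ∩ B| = 4; needs |A ∩ B| / |A| ≥ 3/4 — false.

2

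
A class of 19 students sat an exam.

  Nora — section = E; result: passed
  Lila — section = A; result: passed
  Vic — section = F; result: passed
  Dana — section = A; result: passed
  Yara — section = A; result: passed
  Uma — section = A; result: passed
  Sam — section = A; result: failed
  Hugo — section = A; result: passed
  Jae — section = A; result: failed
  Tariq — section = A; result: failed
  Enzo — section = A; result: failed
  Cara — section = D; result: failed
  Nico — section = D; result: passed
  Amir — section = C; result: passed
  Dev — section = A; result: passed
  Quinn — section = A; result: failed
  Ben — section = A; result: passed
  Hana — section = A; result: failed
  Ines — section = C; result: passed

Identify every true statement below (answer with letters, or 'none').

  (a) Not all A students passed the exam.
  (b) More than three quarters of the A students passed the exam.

|A| = 13, |A ∩ B| = 7, |A ∖ B| = 6.
(a) A ⊄ B (|A ∖ B| ≥ 1): holds.
(b) |A ∩ B| / |A| > 3/4: fails.

(a)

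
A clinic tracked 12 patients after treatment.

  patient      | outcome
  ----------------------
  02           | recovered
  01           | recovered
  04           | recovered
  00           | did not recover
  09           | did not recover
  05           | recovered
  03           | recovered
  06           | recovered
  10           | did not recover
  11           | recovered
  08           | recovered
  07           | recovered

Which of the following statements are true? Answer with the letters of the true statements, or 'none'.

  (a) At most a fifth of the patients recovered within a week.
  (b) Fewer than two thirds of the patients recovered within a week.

|A| = 12, |A ∩ B| = 9, |A ∖ B| = 3.
(a) |A ∩ B| / |A| ≤ 1/5: fails.
(b) |A ∩ B| / |A| < 2/3: fails.

none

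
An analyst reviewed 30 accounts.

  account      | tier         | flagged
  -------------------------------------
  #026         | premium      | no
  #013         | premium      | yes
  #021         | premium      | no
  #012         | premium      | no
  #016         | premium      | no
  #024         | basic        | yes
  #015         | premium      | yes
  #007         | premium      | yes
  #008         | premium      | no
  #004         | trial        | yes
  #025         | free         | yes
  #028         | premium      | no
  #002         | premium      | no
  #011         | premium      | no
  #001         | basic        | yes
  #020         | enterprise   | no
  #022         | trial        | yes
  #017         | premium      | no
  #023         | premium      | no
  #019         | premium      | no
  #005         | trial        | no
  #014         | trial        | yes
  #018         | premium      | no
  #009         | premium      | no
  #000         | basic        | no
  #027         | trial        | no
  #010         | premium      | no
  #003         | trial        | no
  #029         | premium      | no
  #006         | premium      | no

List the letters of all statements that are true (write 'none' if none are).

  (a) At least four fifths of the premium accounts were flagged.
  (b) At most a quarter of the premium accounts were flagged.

(b)

|A| = 19, |A ∩ B| = 3, |A ∖ B| = 16.
(a) |A ∩ B| / |A| ≥ 4/5: fails.
(b) |A ∩ B| / |A| ≤ 1/4: holds.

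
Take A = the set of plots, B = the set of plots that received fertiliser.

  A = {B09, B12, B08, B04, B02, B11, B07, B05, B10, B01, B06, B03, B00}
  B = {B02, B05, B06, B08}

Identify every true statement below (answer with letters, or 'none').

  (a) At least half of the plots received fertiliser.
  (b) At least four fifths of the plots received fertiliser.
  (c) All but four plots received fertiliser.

|A| = 13, |A ∩ B| = 4, |A ∖ B| = 9.
(a) |A ∩ B| ≥ |A ∖ B|: fails.
(b) |A ∩ B| / |A| ≥ 4/5: fails.
(c) |A ∖ B| = 4: fails.

none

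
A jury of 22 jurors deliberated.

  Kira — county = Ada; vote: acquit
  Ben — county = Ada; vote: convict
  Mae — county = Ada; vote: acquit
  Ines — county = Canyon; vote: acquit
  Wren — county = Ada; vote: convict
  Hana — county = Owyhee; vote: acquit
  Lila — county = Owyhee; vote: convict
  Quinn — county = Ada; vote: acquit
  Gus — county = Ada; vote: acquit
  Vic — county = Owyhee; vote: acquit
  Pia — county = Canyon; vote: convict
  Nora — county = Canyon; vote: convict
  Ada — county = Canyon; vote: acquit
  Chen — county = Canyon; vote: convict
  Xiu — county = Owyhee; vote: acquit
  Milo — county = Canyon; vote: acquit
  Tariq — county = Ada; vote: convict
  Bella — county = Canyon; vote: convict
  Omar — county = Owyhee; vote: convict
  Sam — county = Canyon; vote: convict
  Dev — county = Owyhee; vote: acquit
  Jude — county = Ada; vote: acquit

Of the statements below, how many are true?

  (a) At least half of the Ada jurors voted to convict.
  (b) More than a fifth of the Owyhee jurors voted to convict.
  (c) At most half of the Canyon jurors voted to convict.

1

(a) Ada: |A| = 8, |A ∩ B| = 3; needs |A ∩ B| ≥ |A ∖ B| — false.
(b) Owyhee: |A| = 6, |A ∩ B| = 2; needs |A ∩ B| / |A| > 1/5 — true.
(c) Canyon: |A| = 8, |A ∩ B| = 5; needs |A ∩ B| ≤ |A ∖ B| — false.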